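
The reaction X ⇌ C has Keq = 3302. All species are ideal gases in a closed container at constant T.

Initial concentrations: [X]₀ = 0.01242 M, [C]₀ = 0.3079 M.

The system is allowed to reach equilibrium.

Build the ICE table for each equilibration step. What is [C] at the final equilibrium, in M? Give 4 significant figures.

[C]_eq = 0.3202 M

Q₀ = 24.79 vs Keq = 3302 ⇒ Q<K, forward
Step 1:
                  X         C
  Initial   0.01242    0.3079
  Change   -0.01232   0.01232
  Equil   9.6979e-05    0.3202
  solve Keq expr → x = 0.01232; check Q = 3302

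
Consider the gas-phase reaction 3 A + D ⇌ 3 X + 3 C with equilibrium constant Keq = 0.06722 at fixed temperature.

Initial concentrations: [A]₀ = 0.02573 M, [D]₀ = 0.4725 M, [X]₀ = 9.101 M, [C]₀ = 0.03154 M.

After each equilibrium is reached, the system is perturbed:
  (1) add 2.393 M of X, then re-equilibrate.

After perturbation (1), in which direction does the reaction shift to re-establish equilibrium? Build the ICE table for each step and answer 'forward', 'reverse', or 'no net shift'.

Direction: reverse

Q₀ = 2939 vs Keq = 0.06722 ⇒ Q>K, reverse
Step 1:
                    A           D           X           C
  Initial     0.02573      0.4725       9.101     0.03154
  Change       0.0296    0.009865     -0.0296     -0.0296
  Equil       0.05533      0.4824       9.071    0.001945
  solve Keq expr → x = -0.009865; check Q = 0.06722
Then add 2.393 M of X.
Step 2:
                    A           D           X           C
  Initial     0.05533      0.4824       11.46    0.001945
  Change   3.9477e-04  1.3159e-04 -3.9477e-04 -3.9477e-04
  Equil       0.05572      0.4825       11.46     0.00155
  solve Keq expr → x = -1.3159e-04; check Q = 0.06722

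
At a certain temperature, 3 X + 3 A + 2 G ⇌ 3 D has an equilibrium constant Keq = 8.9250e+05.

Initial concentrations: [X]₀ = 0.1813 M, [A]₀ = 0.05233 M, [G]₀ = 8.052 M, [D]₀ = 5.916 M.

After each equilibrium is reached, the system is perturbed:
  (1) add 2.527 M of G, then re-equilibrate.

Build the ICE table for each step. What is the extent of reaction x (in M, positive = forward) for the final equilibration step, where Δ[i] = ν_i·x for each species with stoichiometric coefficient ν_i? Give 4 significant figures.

Q₀ = 3.7397e+06 vs Keq = 8.9250e+05 ⇒ Q>K, reverse
Step 1:
                   X          A          G          D
  init        0.1813    0.05233      8.052      5.916
  Δ          0.02239    0.02239    0.01492   -0.02239
  eq          0.2037    0.07472      8.067      5.894
  solve Keq expr → x = -0.007462; check Q = 8.9250e+05
Then add 2.527 M of G.
Step 2:
                   X          A          G          D
  init        0.2037    0.07472      10.59      5.894
  Δ        -0.009302  -0.009302  -0.006201   0.009302
  eq          0.1944    0.06541      10.59      5.903
  solve Keq expr → x = 0.003101; check Q = 8.9250e+05

x = 0.003101 M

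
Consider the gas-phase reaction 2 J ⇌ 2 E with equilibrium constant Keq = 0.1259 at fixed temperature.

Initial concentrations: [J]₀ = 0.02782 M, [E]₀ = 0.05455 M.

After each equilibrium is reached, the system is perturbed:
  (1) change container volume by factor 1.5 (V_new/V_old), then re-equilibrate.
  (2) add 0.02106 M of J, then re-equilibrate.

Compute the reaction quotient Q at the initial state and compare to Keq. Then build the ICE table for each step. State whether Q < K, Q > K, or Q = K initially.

Q₀ = 3.845; Q > K (proceeds reverse)

Q₀ = 3.845 vs Keq = 0.1259 ⇒ Q>K, reverse
Step 1:
                  J         E
  init      0.02782   0.05455
  Δ         0.03298  -0.03298
  eq         0.0608   0.02157
  solve Keq expr → x = -0.01649; check Q = 0.1259
Then change container volume by factor 1.5 (V_new/V_old).
Step 2:
                  J         E
  init      0.04053   0.01438
  Δ               0         0
  eq        0.04053   0.01438
  solve Keq expr → x = 0; check Q = 0.1259
Then add 0.02106 M of J.
Step 3:
                  J         E
  init      0.06159   0.01438
  Δ       -0.005516  0.005516
  eq        0.05608    0.0199
  solve Keq expr → x = 0.002758; check Q = 0.1259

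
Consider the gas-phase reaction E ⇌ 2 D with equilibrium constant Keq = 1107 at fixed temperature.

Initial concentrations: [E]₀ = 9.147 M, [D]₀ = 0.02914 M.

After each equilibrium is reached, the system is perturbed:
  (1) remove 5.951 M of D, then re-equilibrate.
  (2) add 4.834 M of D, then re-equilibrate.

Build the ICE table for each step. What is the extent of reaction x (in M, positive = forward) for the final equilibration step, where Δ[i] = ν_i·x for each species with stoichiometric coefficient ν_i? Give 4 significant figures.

x = -0.1196 M

Q₀ = 9.2833e-05 vs Keq = 1107 ⇒ Q<K, forward
Step 1:
                   E          D
  I            9.147    0.02914
  C           -8.862      17.72
  E           0.2847      17.75
  solve Keq expr → x = 8.862; check Q = 1107
Then remove 5.951 M of D.
Step 2:
                   E          D
  I           0.2847       11.8
  C          -0.1523     0.3046
  E           0.1324      12.11
  solve Keq expr → x = 0.1523; check Q = 1107
Then add 4.834 M of D.
Step 3:
                   E          D
  I           0.1324      16.94
  C           0.1196    -0.2392
  E            0.252       16.7
  solve Keq expr → x = -0.1196; check Q = 1107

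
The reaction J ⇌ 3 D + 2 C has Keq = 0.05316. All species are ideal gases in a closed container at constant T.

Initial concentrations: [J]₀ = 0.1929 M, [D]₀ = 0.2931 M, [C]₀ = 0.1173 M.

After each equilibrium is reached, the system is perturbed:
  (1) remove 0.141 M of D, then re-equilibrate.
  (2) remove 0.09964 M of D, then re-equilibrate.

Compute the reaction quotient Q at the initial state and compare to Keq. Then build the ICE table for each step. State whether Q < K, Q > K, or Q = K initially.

Q₀ = 0.001796 vs Keq = 0.05316 ⇒ Q<K, forward
Step 1:
                  J         D         C
  I          0.1929    0.2931    0.1173
  C        -0.06394    0.1918    0.1279
  E           0.129    0.4849    0.2452
  solve Keq expr → x = 0.06394; check Q = 0.05316
Then remove 0.141 M of D.
Step 2:
                  J         D         C
  I           0.129    0.3439    0.2452
  C        -0.02171   0.06513   0.04342
  E          0.1072    0.4091    0.2886
  solve Keq expr → x = 0.02171; check Q = 0.05316
Then remove 0.09964 M of D.
Step 3:
                  J         D         C
  I          0.1072    0.3094    0.2886
  C        -0.01668   0.05004   0.03336
  E         0.09057    0.3595     0.322
  solve Keq expr → x = 0.01668; check Q = 0.05316

Q₀ = 0.001796; Q < K (proceeds forward)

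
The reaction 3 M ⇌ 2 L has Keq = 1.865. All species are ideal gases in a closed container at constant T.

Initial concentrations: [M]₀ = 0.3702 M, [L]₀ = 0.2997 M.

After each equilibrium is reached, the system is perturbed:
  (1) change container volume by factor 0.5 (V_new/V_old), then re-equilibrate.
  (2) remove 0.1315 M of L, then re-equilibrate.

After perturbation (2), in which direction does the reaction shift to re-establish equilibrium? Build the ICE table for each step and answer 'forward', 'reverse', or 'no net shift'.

Q₀ = 1.77 vs Keq = 1.865 ⇒ Q<K, forward
Step 1:
                  M         L
  init       0.3702    0.2997
  Δ        -0.00414   0.00276
  eq         0.3661    0.3025
  solve Keq expr → x = 0.00138; check Q = 1.865
Then change container volume by factor 0.5 (V_new/V_old).
Step 2:
                  M         L
  init       0.7321    0.6049
  Δ         -0.1064   0.07096
  eq         0.6257    0.6759
  solve Keq expr → x = 0.03548; check Q = 1.865
Then remove 0.1315 M of L.
Step 3:
                  M         L
  init       0.6257    0.5444
  Δ        -0.05848   0.03899
  eq         0.5672    0.5834
  solve Keq expr → x = 0.01949; check Q = 1.865

Direction: forward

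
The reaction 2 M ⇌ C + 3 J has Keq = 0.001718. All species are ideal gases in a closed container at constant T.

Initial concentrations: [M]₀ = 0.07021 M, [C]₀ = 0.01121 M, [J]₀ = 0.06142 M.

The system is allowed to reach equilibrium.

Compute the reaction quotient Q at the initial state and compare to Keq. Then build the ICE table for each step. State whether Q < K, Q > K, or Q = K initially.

Q₀ = 5.2691e-04; Q < K (proceeds forward)

Q₀ = 5.2691e-04 vs Keq = 0.001718 ⇒ Q<K, forward
Step 1:
                  M         C         J
  I         0.07021   0.01121   0.06142
  C       -0.008791  0.004396   0.01319
  E         0.06142   0.01561   0.07461
  solve Keq expr → x = 0.004396; check Q = 0.001718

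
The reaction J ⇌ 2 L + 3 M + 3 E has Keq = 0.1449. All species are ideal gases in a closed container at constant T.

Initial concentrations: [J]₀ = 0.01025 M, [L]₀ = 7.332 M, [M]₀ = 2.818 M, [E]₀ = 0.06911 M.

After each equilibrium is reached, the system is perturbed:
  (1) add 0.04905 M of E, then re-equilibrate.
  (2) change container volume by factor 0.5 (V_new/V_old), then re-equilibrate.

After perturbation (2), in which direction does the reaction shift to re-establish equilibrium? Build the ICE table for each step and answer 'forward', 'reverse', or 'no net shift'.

Q₀ = 38.74 vs Keq = 0.1449 ⇒ Q>K, reverse
Step 1:
                  J         L         M         E
  I         0.01025     7.332     2.818   0.06911
  C         0.01791  -0.03583  -0.05374  -0.05374
  E         0.02816     7.296     2.764   0.01537
  solve Keq expr → x = -0.01791; check Q = 0.1449
Then add 0.04905 M of E.
Step 2:
                  J         L         M         E
  I         0.02816     7.296     2.764   0.06442
  C         0.01543  -0.03086  -0.04629  -0.04629
  E         0.04359     7.265     2.718   0.01813
  solve Keq expr → x = -0.01543; check Q = 0.1449
Then change container volume by factor 0.5 (V_new/V_old).
Step 3:
                  J         L         M         E
  I         0.08719     14.53     5.436   0.03626
  C        0.009588  -0.01918  -0.02877  -0.02877
  E         0.09677     14.51     5.407  0.007496
  solve Keq expr → x = -0.009588; check Q = 0.1449

Direction: reverse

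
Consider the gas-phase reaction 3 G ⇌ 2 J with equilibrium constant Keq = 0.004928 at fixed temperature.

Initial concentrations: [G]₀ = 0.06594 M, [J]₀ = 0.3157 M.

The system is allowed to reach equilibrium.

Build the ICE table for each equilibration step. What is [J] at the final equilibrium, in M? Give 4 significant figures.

[J]_eq = 0.02497 M

Q₀ = 347.6 vs Keq = 0.004928 ⇒ Q>K, reverse
Step 1:
                   G          J
  Initial    0.06594     0.3157
  Change      0.4361    -0.2907
  Equil        0.502    0.02497
  solve Keq expr → x = -0.1454; check Q = 0.004928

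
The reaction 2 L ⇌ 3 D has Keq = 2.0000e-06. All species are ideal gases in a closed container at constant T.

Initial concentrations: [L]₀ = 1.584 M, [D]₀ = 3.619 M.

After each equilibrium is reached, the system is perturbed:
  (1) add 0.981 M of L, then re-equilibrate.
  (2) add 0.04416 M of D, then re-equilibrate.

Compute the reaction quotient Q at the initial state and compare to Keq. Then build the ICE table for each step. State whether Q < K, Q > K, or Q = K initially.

Q₀ = 18.89; Q > K (proceeds reverse)

Q₀ = 18.89 vs Keq = 2.0000e-06 ⇒ Q>K, reverse
Step 1:
                   L          D
  Initial      1.584      3.619
  Change       2.392     -3.587
  Equil        3.976    0.03162
  solve Keq expr → x = -1.196; check Q = 2.0000e-06
Then add 0.981 M of L.
Step 2:
                   L          D
  Initial      4.957    0.03162
  Change   -0.003328   0.004992
  Equil        4.953    0.03661
  solve Keq expr → x = 0.001664; check Q = 2.0000e-06
Then add 0.04416 M of D.
Step 3:
                   L          D
  Initial      4.953    0.08077
  Change     0.02934   -0.04402
  Equil        4.983    0.03675
  solve Keq expr → x = -0.01467; check Q = 2.0000e-06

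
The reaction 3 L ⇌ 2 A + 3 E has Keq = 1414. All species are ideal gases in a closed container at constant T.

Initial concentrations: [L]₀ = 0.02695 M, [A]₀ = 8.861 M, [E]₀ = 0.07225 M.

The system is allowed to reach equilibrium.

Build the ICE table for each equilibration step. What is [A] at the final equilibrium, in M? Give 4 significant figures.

Q₀ = 1513 vs Keq = 1414 ⇒ Q>K, reverse
Step 1:
                    L           A           E
  I           0.02695       8.861     0.07225
  C        4.4404e-04 -2.9603e-04 -4.4404e-04
  E           0.02739       8.861     0.07181
  solve Keq expr → x = -1.4801e-04; check Q = 1414

[A]_eq = 8.861 M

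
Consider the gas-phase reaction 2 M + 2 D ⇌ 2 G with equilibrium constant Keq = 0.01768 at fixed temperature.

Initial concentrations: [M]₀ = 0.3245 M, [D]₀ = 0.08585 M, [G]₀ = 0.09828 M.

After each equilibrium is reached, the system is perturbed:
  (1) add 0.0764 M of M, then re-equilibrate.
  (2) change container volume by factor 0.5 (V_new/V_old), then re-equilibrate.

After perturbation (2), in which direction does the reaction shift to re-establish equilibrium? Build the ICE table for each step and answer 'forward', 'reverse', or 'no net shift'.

Q₀ = 12.45 vs Keq = 0.01768 ⇒ Q>K, reverse
Step 1:
                   M          D          G
  Initial     0.3245    0.08585    0.09828
  Change     0.08869    0.08869   -0.08869
  Equil       0.4132     0.1745   0.009589
  solve Keq expr → x = -0.04435; check Q = 0.01768
Then add 0.0764 M of M.
Step 2:
                   M          D          G
  Initial     0.4896     0.1745   0.009589
  Change    -0.00163   -0.00163    0.00163
  Equil        0.488     0.1729    0.01122
  solve Keq expr → x = 8.1477e-04; check Q = 0.01768
Then change container volume by factor 0.5 (V_new/V_old).
Step 3:
                   M          D          G
  Initial     0.9759     0.3458    0.02244
  Change    -0.01913   -0.01913    0.01913
  Equil       0.9568     0.3267    0.04156
  solve Keq expr → x = 0.009563; check Q = 0.01768

Direction: forward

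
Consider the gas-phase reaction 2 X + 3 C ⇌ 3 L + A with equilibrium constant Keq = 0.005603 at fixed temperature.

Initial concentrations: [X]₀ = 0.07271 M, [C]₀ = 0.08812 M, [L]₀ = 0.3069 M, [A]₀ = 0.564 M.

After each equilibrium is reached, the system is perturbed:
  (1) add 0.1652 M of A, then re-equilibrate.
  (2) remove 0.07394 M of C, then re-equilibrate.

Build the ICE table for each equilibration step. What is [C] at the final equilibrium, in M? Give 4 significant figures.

Q₀ = 4507 vs Keq = 0.005603 ⇒ Q>K, reverse
Step 1:
                    X           C           L           A
  I           0.07271     0.08812      0.3069       0.564
  C            0.1825      0.2737     -0.2737    -0.09124
  E            0.2552      0.3618     0.03319      0.4728
  solve Keq expr → x = -0.09124; check Q = 0.005603
Then add 0.1652 M of A.
Step 2:
                    X           C           L           A
  I            0.2552      0.3618     0.03319       0.638
  C          0.001844    0.002765   -0.002765 -9.2182e-04
  E             0.257      0.3646     0.03042       0.637
  solve Keq expr → x = -9.2182e-04; check Q = 0.005603
Then remove 0.07394 M of C.
Step 3:
                    X           C           L           A
  I             0.257      0.2907     0.03042       0.637
  C          0.003639    0.005458   -0.005458   -0.001819
  E            0.2607      0.2961     0.02497      0.6352
  solve Keq expr → x = -0.001819; check Q = 0.005603

[C]_eq = 0.2961 M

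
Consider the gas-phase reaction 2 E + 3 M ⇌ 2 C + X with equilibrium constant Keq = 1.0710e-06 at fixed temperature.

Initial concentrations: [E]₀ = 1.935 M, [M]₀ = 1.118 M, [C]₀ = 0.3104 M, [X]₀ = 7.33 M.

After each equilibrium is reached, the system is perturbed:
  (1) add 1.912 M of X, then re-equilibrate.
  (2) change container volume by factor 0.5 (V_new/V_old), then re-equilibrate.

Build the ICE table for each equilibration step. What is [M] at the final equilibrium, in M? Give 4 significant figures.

[M]_eq = 3.158 M

Q₀ = 0.135 vs Keq = 1.0710e-06 ⇒ Q>K, reverse
Step 1:
                  E         M         C         X
  Initial     1.935     1.118    0.3104      7.33
  Change     0.3087     0.463   -0.3087   -0.1543
  Equil       2.244     1.581  0.001723     7.176
  solve Keq expr → x = -0.1543; check Q = 1.0710e-06
Then add 1.912 M of X.
Step 2:
                  E         M         C         X
  Initial     2.244     1.581  0.001723     9.088
  Change  1.9141e-04 2.8712e-04 -1.9141e-04 -9.5705e-05
  Equil       2.244     1.581  0.001532     9.088
  solve Keq expr → x = -9.5705e-05; check Q = 1.0710e-06
Then change container volume by factor 0.5 (V_new/V_old).
Step 3:
                  E         M         C         X
  Initial     4.488     3.163  0.003064     18.18
  Change  -0.003046 -0.004569  0.003046  0.001523
  Equil       4.485     3.158  0.006109     18.18
  solve Keq expr → x = 0.001523; check Q = 1.0710e-06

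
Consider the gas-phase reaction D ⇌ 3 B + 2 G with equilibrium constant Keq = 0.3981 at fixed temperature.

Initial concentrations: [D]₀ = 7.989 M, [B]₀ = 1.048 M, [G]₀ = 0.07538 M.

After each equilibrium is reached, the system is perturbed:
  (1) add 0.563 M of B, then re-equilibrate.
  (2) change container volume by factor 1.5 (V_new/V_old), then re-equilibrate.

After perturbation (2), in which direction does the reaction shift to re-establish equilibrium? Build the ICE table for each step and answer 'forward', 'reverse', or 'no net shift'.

Q₀ = 8.1866e-04 vs Keq = 0.3981 ⇒ Q<K, forward
Step 1:
                   D          B          G
  init         7.989      1.048    0.07538
  Δ           -0.291     0.8731     0.5821
  eq           7.698      1.921     0.6574
  solve Keq expr → x = 0.291; check Q = 0.3981
Then add 0.563 M of B.
Step 2:
                   D          B          G
  init         7.698      2.484     0.6574
  Δ          0.07153    -0.2146    -0.1431
  eq           7.769       2.27     0.5144
  solve Keq expr → x = -0.07153; check Q = 0.3981
Then change container volume by factor 1.5 (V_new/V_old).
Step 3:
                   D          B          G
  init          5.18      1.513     0.3429
  Δ          -0.1114     0.3343     0.2228
  eq           5.068      1.847     0.5658
  solve Keq expr → x = 0.1114; check Q = 0.3981

Direction: forward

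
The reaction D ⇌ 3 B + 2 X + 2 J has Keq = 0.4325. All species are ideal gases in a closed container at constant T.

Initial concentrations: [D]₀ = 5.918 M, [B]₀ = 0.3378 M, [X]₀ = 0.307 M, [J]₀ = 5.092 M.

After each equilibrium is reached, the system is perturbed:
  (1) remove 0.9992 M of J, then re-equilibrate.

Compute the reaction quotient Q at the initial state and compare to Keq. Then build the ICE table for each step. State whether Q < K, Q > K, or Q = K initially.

Q₀ = 0.01592; Q < K (proceeds forward)

Q₀ = 0.01592 vs Keq = 0.4325 ⇒ Q<K, forward
Step 1:
                  D         B         X         J
  Initial     5.918    0.3378     0.307     5.092
  Change    -0.1134    0.3401    0.2267    0.2267
  Equil       5.805    0.6779    0.5337     5.319
  solve Keq expr → x = 0.1134; check Q = 0.4325
Then remove 0.9992 M of J.
Step 2:
                  D         B         X         J
  Initial     5.805    0.6779    0.5337      4.32
  Change   -0.01977   0.05931   0.03954   0.03954
  Equil       5.785    0.7372    0.5733     4.359
  solve Keq expr → x = 0.01977; check Q = 0.4325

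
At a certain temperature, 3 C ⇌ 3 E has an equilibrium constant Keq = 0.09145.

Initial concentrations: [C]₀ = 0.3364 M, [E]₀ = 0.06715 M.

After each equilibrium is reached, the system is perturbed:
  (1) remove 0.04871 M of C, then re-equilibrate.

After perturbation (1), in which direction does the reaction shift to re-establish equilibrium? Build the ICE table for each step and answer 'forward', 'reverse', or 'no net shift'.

Q₀ = 0.007954 vs Keq = 0.09145 ⇒ Q<K, forward
Step 1:
                  C         E
  I          0.3364   0.06715
  C        -0.05819   0.05819
  E          0.2782    0.1253
  solve Keq expr → x = 0.0194; check Q = 0.09145
Then remove 0.04871 M of C.
Step 2:
                  C         E
  I          0.2295    0.1253
  C         0.01513  -0.01513
  E          0.2446    0.1102
  solve Keq expr → x = -0.005043; check Q = 0.09145

Direction: reverse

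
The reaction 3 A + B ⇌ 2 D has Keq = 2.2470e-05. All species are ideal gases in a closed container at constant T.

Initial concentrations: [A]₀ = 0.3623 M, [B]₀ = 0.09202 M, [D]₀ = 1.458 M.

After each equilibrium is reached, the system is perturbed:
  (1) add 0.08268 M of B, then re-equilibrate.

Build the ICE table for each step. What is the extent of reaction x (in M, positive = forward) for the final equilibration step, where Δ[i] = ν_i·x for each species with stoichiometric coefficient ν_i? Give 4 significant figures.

Q₀ = 485.8 vs Keq = 2.2470e-05 ⇒ Q>K, reverse
Step 1:
                  A         B         D
  init       0.3623   0.09202     1.458
  Δ           2.161    0.7204    -1.441
  eq          2.524    0.8125   0.01713
  solve Keq expr → x = -0.7204; check Q = 2.2470e-05
Then add 0.08268 M of B.
Step 2:
                  A         B         D
  init        2.524    0.8951   0.01713
  Δ       -0.001249 -4.1647e-04 8.3293e-04
  eq          2.522    0.8947   0.01796
  solve Keq expr → x = 4.1647e-04; check Q = 2.2470e-05

x = 4.1647e-04 M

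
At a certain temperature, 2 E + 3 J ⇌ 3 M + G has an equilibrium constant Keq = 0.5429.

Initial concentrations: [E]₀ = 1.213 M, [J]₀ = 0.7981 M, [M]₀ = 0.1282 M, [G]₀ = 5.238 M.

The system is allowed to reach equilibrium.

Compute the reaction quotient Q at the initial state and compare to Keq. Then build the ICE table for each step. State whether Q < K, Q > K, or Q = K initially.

Q₀ = 0.01475 vs Keq = 0.5429 ⇒ Q<K, forward
Step 1:
                   E          J          M          G
  init         1.213     0.7981     0.1282      5.238
  Δ          -0.1195    -0.1792     0.1792    0.05974
  eq           1.094     0.6189     0.3074      5.298
  solve Keq expr → x = 0.05974; check Q = 0.5429

Q₀ = 0.01475; Q < K (proceeds forward)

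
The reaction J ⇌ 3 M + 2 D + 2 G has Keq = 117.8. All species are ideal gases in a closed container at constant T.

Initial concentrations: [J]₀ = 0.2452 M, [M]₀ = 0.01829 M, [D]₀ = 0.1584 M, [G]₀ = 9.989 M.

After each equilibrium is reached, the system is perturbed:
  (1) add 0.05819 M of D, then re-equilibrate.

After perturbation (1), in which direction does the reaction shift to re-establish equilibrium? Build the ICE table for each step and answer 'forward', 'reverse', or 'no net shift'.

Q₀ = 6.2471e-05 vs Keq = 117.8 ⇒ Q<K, forward
Step 1:
                   J          M          D          G
  init        0.2452    0.01829     0.1584      9.989
  Δ          -0.1906     0.5718     0.3812     0.3812
  eq         0.05461     0.5901     0.5396      10.37
  solve Keq expr → x = 0.1906; check Q = 117.8
Then add 0.05819 M of D.
Step 2:
                   J          M          D          G
  init       0.05461     0.5901     0.5978      10.37
  Δ         0.005109   -0.01533   -0.01022   -0.01022
  eq         0.05972     0.5747     0.5876      10.36
  solve Keq expr → x = -0.005109; check Q = 117.8

Direction: reverse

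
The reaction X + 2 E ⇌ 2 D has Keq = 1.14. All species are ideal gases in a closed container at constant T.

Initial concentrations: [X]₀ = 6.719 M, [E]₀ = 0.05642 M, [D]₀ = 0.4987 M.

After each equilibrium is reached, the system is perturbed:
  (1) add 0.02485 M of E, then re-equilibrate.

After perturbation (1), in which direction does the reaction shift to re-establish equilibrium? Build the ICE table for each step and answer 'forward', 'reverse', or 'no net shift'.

Direction: forward

Q₀ = 11.63 vs Keq = 1.14 ⇒ Q>K, reverse
Step 1:
                   X          E          D
  Initial      6.719    0.05642     0.4987
  Change     0.04528    0.09056   -0.09056
  Equil        6.764      0.147     0.4081
  solve Keq expr → x = -0.04528; check Q = 1.14
Then add 0.02485 M of E.
Step 2:
                   X          E          D
  Initial      6.764     0.1718     0.4081
  Change   -0.009097   -0.01819    0.01819
  Equil        6.755     0.1536     0.4263
  solve Keq expr → x = 0.009097; check Q = 1.14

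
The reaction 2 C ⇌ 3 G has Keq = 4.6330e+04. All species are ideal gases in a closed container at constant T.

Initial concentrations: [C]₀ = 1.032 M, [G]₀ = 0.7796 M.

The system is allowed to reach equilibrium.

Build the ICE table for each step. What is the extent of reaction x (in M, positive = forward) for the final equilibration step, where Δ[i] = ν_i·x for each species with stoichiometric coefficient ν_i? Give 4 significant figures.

x = 0.5079 M

Q₀ = 0.4449 vs Keq = 4.6330e+04 ⇒ Q<K, forward
Step 1:
                  C         G
  init        1.032    0.7796
  Δ          -1.016     1.524
  eq        0.01624     2.303
  solve Keq expr → x = 0.5079; check Q = 4.6330e+04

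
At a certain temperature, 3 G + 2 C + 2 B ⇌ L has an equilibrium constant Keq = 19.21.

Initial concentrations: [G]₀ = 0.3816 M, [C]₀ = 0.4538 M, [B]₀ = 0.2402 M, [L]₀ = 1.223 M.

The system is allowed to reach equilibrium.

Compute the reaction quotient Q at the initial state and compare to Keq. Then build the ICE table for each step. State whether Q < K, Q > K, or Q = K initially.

Q₀ = 1852 vs Keq = 19.21 ⇒ Q>K, reverse
Step 1:
                   G          C          B          L
  init        0.3816     0.4538     0.2402      1.223
  Δ           0.3867     0.2578     0.2578    -0.1289
  eq          0.7683     0.7116      0.498      1.094
  solve Keq expr → x = -0.1289; check Q = 19.21

Q₀ = 1852; Q > K (proceeds reverse)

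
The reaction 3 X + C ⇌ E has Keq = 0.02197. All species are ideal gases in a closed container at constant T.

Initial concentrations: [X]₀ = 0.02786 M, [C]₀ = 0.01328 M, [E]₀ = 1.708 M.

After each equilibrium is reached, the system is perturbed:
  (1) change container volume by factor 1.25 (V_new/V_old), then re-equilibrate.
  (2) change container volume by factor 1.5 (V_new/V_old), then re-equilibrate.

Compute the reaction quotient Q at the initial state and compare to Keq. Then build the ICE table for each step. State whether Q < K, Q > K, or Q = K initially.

Q₀ = 5.9477e+06 vs Keq = 0.02197 ⇒ Q>K, reverse
Step 1:
                   X          C          E
  init       0.02786    0.01328      1.708
  Δ            3.076      1.025     -1.025
  eq           3.104      1.039     0.6826
  solve Keq expr → x = -1.025; check Q = 0.02197
Then change container volume by factor 1.25 (V_new/V_old).
Step 2:
                   X          C          E
  init         2.483      0.831     0.5461
  Δ           0.3052     0.1017    -0.1017
  eq           2.789     0.9327     0.4443
  solve Keq expr → x = -0.1017; check Q = 0.02197
Then change container volume by factor 1.5 (V_new/V_old).
Step 3:
                   X          C          E
  init         1.859     0.6218     0.2962
  Δ           0.3572     0.1191    -0.1191
  eq           2.216     0.7409     0.1772
  solve Keq expr → x = -0.1191; check Q = 0.02197

Q₀ = 5.9477e+06; Q > K (proceeds reverse)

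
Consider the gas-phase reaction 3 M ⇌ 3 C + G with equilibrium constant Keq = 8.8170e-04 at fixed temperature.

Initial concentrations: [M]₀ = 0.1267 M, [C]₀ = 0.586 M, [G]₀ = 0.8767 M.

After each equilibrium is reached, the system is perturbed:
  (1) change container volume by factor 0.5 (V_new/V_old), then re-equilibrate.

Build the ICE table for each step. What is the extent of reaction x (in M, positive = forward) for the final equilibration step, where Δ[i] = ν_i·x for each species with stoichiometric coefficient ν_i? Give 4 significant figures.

Q₀ = 86.74 vs Keq = 8.8170e-04 ⇒ Q>K, reverse
Step 1:
                    M           C           G
  Initial      0.1267       0.586      0.8767
  Change       0.5167     -0.5167     -0.1722
  Equil        0.6434     0.06933      0.7045
  solve Keq expr → x = -0.1722; check Q = 8.8170e-04
Then change container volume by factor 0.5 (V_new/V_old).
Step 2:
                    M           C           G
  Initial       1.287      0.1387       1.409
  Change      0.02614    -0.02614   -0.008713
  Equil         1.313      0.1125         1.4
  solve Keq expr → x = -0.008713; check Q = 8.8170e-04

x = -0.008713 M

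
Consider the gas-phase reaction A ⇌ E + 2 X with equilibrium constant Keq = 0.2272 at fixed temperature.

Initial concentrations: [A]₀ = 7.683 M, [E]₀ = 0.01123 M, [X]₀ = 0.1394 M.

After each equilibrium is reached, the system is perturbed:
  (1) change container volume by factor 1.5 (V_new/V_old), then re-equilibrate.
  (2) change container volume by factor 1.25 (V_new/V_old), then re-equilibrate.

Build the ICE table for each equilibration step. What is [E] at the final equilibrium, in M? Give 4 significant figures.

Q₀ = 2.8404e-05 vs Keq = 0.2272 ⇒ Q<K, forward
Step 1:
                  A         E         X
  I           7.683   0.01123    0.1394
  C         -0.6856    0.6856     1.371
  E           6.997    0.6968     1.511
  solve Keq expr → x = 0.6856; check Q = 0.2272
Then change container volume by factor 1.5 (V_new/V_old).
Step 2:
                  A         E         X
  I           4.665    0.4645     1.007
  C         -0.1453    0.1453    0.2906
  E            4.52    0.6098     1.298
  solve Keq expr → x = 0.1453; check Q = 0.2272
Then change container volume by factor 1.25 (V_new/V_old).
Step 3:
                  A         E         X
  I           3.616    0.4879     1.038
  C        -0.07729   0.07729    0.1546
  E           3.538    0.5652     1.193
  solve Keq expr → x = 0.07729; check Q = 0.2272

[E]_eq = 0.5652 M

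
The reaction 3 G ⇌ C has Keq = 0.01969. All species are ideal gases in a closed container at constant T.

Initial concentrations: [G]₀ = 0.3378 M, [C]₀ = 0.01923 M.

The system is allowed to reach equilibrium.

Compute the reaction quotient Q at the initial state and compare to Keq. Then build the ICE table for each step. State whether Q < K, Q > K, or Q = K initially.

Q₀ = 0.4989 vs Keq = 0.01969 ⇒ Q>K, reverse
Step 1:
                    G           C
  Initial      0.3378     0.01923
  Change      0.05413    -0.01804
  Equil        0.3919    0.001185
  solve Keq expr → x = -0.01804; check Q = 0.01969

Q₀ = 0.4989; Q > K (proceeds reverse)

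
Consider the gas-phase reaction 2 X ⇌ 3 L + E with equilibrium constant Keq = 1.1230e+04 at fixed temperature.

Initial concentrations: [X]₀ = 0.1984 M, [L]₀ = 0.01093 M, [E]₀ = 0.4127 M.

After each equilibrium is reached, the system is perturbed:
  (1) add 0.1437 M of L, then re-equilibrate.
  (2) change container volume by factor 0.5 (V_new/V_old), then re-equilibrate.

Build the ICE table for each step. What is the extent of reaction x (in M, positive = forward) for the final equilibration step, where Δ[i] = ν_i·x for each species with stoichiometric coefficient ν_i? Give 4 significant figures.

Q₀ = 1.3690e-05 vs Keq = 1.1230e+04 ⇒ Q<K, forward
Step 1:
                   X          L          E
  I           0.1984    0.01093     0.4127
  C          -0.1973     0.2959    0.09863
  E         0.001147     0.3068     0.5113
  solve Keq expr → x = 0.09863; check Q = 1.1230e+04
Then add 0.1437 M of L.
Step 2:
                   X          L          E
  I         0.001147     0.4505     0.5113
  C       8.8379e-04  -0.001326 -4.4189e-04
  E         0.002031     0.4492     0.5109
  solve Keq expr → x = -4.4189e-04; check Q = 1.1230e+04
Then change container volume by factor 0.5 (V_new/V_old).
Step 3:
                   X          L          E
  I         0.004061     0.8984      1.022
  C         0.003973  -0.005959  -0.001986
  E         0.008034     0.8924       1.02
  solve Keq expr → x = -0.001986; check Q = 1.1230e+04

x = -0.001986 M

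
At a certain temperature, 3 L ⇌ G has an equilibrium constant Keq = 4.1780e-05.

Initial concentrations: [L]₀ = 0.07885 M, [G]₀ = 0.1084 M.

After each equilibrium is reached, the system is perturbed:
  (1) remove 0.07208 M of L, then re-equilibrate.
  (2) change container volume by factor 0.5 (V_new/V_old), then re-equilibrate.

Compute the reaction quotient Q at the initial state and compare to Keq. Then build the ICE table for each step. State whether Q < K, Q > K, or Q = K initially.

Q₀ = 221.1 vs Keq = 4.1780e-05 ⇒ Q>K, reverse
Step 1:
                   L          G
  Initial    0.07885     0.1084
  Change      0.3252    -0.1084
  Equil        0.404 2.7558e-06
  solve Keq expr → x = -0.1084; check Q = 4.1780e-05
Then remove 0.07208 M of L.
Step 2:
                   L          G
  Initial      0.332 2.7558e-06
  Change  3.6821e-06 -1.2274e-06
  Equil        0.332 1.5284e-06
  solve Keq expr → x = -1.2274e-06; check Q = 4.1780e-05
Then change container volume by factor 0.5 (V_new/V_old).
Step 3:
                   L          G
  Initial     0.6639 3.0569e-06
  Change  -2.7507e-05 9.1691e-06
  Equil       0.6639 1.2226e-05
  solve Keq expr → x = 9.1691e-06; check Q = 4.1780e-05

Q₀ = 221.1; Q > K (proceeds reverse)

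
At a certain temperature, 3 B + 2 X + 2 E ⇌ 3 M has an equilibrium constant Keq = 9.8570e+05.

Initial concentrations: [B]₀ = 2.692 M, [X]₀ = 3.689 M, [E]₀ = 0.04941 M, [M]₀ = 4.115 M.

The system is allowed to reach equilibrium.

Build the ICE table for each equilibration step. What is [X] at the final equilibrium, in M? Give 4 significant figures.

Q₀ = 107.5 vs Keq = 9.8570e+05 ⇒ Q<K, forward
Step 1:
                  B         X         E         M
  I           2.692     3.689   0.04941     4.115
  C        -0.07328  -0.04885  -0.04885   0.07328
  E           2.619      3.64 5.5966e-04     4.188
  solve Keq expr → x = 0.02443; check Q = 9.8570e+05

[X]_eq = 3.64 M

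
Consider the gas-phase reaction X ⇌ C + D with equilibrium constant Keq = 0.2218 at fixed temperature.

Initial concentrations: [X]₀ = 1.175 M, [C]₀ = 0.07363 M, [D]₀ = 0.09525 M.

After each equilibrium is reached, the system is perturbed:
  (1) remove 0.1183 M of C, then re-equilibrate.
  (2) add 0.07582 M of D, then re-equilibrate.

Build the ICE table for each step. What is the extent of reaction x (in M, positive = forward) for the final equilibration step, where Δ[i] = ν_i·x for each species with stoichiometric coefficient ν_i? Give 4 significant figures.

x = -0.02387 M

Q₀ = 0.005969 vs Keq = 0.2218 ⇒ Q<K, forward
Step 1:
                    X           C           D
  init          1.175     0.07363     0.09525
  Δ           -0.3448      0.3448      0.3448
  eq           0.8302      0.4184      0.4401
  solve Keq expr → x = 0.3448; check Q = 0.2218
Then remove 0.1183 M of C.
Step 2:
                    X           C           D
  init         0.8302      0.3001      0.4401
  Δ          -0.05137     0.05137     0.05137
  eq           0.7788      0.3515      0.4914
  solve Keq expr → x = 0.05137; check Q = 0.2218
Then add 0.07582 M of D.
Step 3:
                    X           C           D
  init         0.7788      0.3515      0.5672
  Δ           0.02387    -0.02387    -0.02387
  eq           0.8027      0.3276      0.5434
  solve Keq expr → x = -0.02387; check Q = 0.2218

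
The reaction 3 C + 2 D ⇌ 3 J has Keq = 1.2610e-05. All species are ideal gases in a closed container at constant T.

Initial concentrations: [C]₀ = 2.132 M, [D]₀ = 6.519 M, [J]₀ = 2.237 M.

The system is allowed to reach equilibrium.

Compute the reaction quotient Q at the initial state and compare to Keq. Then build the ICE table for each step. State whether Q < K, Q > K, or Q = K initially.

Q₀ = 0.02718; Q > K (proceeds reverse)

Q₀ = 0.02718 vs Keq = 1.2610e-05 ⇒ Q>K, reverse
Step 1:
                    C           D           J
  Initial       2.132       6.519       2.237
  Change        1.872       1.248      -1.872
  Equil         4.004       7.767      0.3655
  solve Keq expr → x = -0.6238; check Q = 1.2610e-05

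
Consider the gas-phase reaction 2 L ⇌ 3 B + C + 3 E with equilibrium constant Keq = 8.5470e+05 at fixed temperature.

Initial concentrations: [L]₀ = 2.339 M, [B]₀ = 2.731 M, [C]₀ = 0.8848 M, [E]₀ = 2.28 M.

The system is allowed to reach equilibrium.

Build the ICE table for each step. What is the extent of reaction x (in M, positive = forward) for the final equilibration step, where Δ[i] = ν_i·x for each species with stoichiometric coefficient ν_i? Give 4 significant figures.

x = 1.037 M

Q₀ = 39.04 vs Keq = 8.5470e+05 ⇒ Q<K, forward
Step 1:
                  L         B         C         E
  init        2.339     2.731    0.8848      2.28
  Δ          -2.074     3.111     1.037     3.111
  eq          0.265     5.842     1.922     5.391
  solve Keq expr → x = 1.037; check Q = 8.5470e+05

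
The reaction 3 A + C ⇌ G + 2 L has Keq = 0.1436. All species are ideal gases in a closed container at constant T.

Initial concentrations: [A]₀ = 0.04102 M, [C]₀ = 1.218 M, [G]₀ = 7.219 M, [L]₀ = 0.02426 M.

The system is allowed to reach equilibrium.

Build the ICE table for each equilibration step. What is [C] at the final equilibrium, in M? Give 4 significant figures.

Q₀ = 50.54 vs Keq = 0.1436 ⇒ Q>K, reverse
Step 1:
                  A         C         G         L
  I         0.04102     1.218     7.219   0.02426
  C         0.03178   0.01059  -0.01059  -0.02119
  E          0.0728     1.229     7.208  0.003073
  solve Keq expr → x = -0.01059; check Q = 0.1436

[C]_eq = 1.229 M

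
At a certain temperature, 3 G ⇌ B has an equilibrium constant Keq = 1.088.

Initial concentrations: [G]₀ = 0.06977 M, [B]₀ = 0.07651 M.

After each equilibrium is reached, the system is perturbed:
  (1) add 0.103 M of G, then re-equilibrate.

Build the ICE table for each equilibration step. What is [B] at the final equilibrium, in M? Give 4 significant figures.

[B]_eq = 0.03162 M

Q₀ = 225.3 vs Keq = 1.088 ⇒ Q>K, reverse
Step 1:
                    G           B
  Initial     0.06977     0.07651
  Change       0.1792    -0.05972
  Equil        0.2489     0.01679
  solve Keq expr → x = -0.05972; check Q = 1.088
Then add 0.103 M of G.
Step 2:
                    G           B
  Initial      0.3519     0.01679
  Change      -0.0445     0.01483
  Equil        0.3074     0.03162
  solve Keq expr → x = 0.01483; check Q = 1.088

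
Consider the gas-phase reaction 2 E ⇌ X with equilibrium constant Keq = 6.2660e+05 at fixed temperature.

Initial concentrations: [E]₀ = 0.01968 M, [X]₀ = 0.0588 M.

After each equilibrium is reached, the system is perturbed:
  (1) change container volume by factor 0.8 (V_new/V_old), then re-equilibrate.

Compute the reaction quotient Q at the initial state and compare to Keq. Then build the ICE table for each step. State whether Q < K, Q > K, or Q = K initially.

Q₀ = 151.8 vs Keq = 6.2660e+05 ⇒ Q<K, forward
Step 1:
                  E         X
  Initial   0.01968    0.0588
  Change   -0.01935  0.009675
  Equil   3.3057e-04   0.06847
  solve Keq expr → x = 0.009675; check Q = 6.2660e+05
Then change container volume by factor 0.8 (V_new/V_old).
Step 2:
                  E         X
  Initial 4.1322e-04   0.08559
  Change  -4.3578e-05 2.1789e-05
  Equil   3.6964e-04   0.08562
  solve Keq expr → x = 2.1789e-05; check Q = 6.2660e+05

Q₀ = 151.8; Q < K (proceeds forward)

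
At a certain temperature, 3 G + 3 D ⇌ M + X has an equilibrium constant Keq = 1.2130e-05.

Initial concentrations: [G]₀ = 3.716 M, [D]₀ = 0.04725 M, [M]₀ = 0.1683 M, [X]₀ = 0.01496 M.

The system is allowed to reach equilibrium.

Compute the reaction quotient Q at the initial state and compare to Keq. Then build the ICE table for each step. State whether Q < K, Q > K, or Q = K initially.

Q₀ = 0.4651 vs Keq = 1.2130e-05 ⇒ Q>K, reverse
Step 1:
                    G           D           M           X
  Initial       3.716     0.04725      0.1683     0.01496
  Change      0.04487     0.04487    -0.01496    -0.01496
  Equil         3.761     0.09212      0.1533  3.2895e-06
  solve Keq expr → x = -0.01496; check Q = 1.2130e-05

Q₀ = 0.4651; Q > K (proceeds reverse)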